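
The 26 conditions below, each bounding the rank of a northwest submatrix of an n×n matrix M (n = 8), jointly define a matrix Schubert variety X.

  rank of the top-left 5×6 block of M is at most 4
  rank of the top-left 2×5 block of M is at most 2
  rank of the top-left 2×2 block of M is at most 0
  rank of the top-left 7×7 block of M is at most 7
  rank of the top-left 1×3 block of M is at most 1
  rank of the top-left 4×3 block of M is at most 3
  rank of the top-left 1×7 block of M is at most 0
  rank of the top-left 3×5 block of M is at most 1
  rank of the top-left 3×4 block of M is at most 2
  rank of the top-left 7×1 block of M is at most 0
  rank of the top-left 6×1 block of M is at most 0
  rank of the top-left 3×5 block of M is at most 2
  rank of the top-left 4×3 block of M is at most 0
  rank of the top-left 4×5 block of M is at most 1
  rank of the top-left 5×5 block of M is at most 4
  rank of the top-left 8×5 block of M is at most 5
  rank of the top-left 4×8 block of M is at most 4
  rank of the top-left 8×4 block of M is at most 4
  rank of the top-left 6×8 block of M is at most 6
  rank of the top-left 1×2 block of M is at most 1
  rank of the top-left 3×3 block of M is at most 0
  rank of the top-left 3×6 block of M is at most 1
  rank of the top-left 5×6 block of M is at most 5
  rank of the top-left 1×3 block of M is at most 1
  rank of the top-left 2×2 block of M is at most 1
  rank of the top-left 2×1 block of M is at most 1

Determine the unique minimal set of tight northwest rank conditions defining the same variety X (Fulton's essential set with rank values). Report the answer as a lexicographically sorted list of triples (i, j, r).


Rank table r_w(8×8) implied by the 26 constraints:

  R[1]: 0 | 0 | 0 | 0 | 0 | 0 | 0 | 1
  R[2]: 0 | 0 | 0 | 1 | 1 | 1 | 1 | 2
  R[3]: 0 | 0 | 0 | 1 | 1 | 1 | 2 | 3
  R[4]: 0 | 0 | 0 | 1 | 1 | 2 | 3 | 4
  R[5]: 0 | 1 | 1 | 2 | 2 | 3 | 4 | 5
  R[6]: 0 | 1 | 2 | 3 | 3 | 4 | 5 | 6
  R[7]: 0 | 1 | 2 | 3 | 4 | 5 | 6 | 7
  R[8]: 1 | 2 | 3 | 4 | 5 | 6 | 7 | 8

so w = (8, 4, 7, 6, 2, 3, 5, 1).

|D(w)|=22, |Ess(w)|=5:

[(1, 7, 0), (3, 6, 1), (4, 3, 0), (4, 5, 1), (7, 1, 0)]


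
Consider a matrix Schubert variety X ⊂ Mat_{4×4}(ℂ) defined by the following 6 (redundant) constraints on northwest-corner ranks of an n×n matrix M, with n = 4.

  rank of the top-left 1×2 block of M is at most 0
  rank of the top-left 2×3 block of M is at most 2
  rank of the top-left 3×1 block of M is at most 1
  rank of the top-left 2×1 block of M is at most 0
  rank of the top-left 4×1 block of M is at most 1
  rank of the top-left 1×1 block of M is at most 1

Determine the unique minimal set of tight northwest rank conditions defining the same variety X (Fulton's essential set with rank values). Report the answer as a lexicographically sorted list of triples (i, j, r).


The tightest implied rank at each (i,j), from the 6 conditions:

  row 1: 0 | 0 | 1 | 1
  row 2: 0 | 1 | 2 | 2
  row 3: 1 | 2 | 3 | 3
  row 4: 1 | 2 | 3 | 4

so w = (3, 2, 1, 4).

D(w) has 3 cells with 2 SE-corners; essential set:

[(1, 2, 0), (2, 1, 0)]


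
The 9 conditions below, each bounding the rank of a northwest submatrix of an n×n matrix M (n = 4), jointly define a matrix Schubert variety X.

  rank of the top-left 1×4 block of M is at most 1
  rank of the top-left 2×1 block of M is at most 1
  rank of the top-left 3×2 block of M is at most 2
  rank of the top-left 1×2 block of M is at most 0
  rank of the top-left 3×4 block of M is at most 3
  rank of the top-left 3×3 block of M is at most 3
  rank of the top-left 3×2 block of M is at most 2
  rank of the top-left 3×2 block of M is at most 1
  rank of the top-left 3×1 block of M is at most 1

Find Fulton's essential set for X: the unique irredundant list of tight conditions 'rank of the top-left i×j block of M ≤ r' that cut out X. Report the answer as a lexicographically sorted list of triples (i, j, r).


The tightest implied rank at each (i,j), from the 9 conditions:

  row 1: 0, 0, 1, 1
  row 2: 1, 1, 2, 2
  row 3: 1, 1, 2, 3
  row 4: 1, 2, 3, 4

reading off 1-entries of Δ²R: w = (3, 1, 4, 2).

ℓ(w)=3; the 2 essential cells (i,j,r):

[(1, 2, 0), (3, 2, 1)]


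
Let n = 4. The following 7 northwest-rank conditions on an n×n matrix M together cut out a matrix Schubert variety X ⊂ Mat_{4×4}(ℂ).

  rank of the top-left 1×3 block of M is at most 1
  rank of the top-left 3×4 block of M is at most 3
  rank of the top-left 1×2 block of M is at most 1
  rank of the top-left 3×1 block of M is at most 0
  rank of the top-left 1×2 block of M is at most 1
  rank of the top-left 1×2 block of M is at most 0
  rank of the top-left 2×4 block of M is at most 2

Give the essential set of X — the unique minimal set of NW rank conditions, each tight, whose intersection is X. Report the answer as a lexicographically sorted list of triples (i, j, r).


The tightest implied rank at each (i,j), from the 7 conditions:

  R[1]: 0 0 1 1
  R[2]: 0 1 2 2
  R[3]: 0 1 2 3
  R[4]: 1 2 3 4

reading off 1-entries of Δ²R: w = (3, 2, 4, 1).

D(w) has 4 cells with 2 SE-corners; essential set:

[(1, 2, 0), (3, 1, 0)]


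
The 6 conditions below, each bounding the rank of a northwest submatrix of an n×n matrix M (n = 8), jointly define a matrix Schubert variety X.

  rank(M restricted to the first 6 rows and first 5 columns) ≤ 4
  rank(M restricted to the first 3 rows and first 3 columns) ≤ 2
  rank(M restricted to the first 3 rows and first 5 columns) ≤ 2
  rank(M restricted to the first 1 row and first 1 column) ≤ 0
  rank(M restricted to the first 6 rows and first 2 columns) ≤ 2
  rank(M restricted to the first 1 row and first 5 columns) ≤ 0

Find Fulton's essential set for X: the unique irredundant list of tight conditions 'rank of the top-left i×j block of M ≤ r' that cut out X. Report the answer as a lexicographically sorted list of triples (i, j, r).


Propagating the 6 rank bounds to every northwest block:

  0 | 0 | 0 | 0 | 0 | 1 | 1 | 1
  1 | 1 | 1 | 1 | 1 | 2 | 2 | 2
  1 | 2 | 2 | 2 | 2 | 3 | 3 | 3
  1 | 2 | 3 | 3 | 3 | 4 | 4 | 4
  1 | 2 | 3 | 4 | 4 | 5 | 5 | 5
  1 | 2 | 3 | 4 | 4 | 5 | 6 | 6
  1 | 2 | 3 | 4 | 5 | 6 | 7 | 7
  1 | 2 | 3 | 4 | 5 | 6 | 7 | 8

second differences of R give the permutation w = (6, 1, 2, 3, 4, 7, 5, 8).

2 SE-corners of the 6-cell Rothe diagram give Ess(w):

[(1, 5, 0), (6, 5, 4)]


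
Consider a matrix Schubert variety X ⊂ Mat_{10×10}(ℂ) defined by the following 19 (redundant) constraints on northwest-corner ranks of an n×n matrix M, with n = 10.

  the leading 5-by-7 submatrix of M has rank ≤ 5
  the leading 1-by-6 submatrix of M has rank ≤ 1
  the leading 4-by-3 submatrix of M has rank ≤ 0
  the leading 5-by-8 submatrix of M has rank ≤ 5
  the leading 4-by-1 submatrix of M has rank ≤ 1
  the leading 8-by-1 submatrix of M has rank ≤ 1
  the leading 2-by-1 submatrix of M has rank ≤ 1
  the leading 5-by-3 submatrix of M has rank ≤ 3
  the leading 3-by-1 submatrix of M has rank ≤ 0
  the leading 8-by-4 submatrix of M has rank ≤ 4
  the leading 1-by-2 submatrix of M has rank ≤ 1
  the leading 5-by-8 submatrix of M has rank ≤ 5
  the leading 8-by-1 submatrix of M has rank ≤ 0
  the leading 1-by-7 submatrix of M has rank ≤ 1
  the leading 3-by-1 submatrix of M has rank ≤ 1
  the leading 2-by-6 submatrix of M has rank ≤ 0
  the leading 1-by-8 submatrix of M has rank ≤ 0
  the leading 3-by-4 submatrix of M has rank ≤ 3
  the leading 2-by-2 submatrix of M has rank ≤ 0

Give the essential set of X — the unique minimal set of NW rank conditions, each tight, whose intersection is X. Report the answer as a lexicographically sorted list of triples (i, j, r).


Recovering R(i,j) via the rank-extension bound from the 19 conditions:

  i=1: 0 0 0 0 0 0 0 0 1 1
  i=2: 0 0 0 0 0 0 1 1 2 2
  i=3: 0 0 0 1 1 1 2 2 3 3
  i=4: 0 0 0 1 2 2 3 3 4 4
  i=5: 0 1 1 2 3 3 4 4 5 5
  i=6: 0 1 2 3 4 4 5 5 6 6
  i=7: 0 1 2 3 4 5 6 6 7 7
  i=8: 0 1 2 3 4 5 6 7 8 8
  i=9: 1 2 3 4 5 6 7 8 9 9
  i=10: 1 2 3 4 5 6 7 8 9 10

giving w = (9, 7, 4, 5, 2, 3, 6, 8, 1, 10) via Δ²R.

4 SE-corners of the 24-cell Rothe diagram give Ess(w):

[(1, 8, 0), (2, 6, 0), (4, 3, 0), (8, 1, 0)]


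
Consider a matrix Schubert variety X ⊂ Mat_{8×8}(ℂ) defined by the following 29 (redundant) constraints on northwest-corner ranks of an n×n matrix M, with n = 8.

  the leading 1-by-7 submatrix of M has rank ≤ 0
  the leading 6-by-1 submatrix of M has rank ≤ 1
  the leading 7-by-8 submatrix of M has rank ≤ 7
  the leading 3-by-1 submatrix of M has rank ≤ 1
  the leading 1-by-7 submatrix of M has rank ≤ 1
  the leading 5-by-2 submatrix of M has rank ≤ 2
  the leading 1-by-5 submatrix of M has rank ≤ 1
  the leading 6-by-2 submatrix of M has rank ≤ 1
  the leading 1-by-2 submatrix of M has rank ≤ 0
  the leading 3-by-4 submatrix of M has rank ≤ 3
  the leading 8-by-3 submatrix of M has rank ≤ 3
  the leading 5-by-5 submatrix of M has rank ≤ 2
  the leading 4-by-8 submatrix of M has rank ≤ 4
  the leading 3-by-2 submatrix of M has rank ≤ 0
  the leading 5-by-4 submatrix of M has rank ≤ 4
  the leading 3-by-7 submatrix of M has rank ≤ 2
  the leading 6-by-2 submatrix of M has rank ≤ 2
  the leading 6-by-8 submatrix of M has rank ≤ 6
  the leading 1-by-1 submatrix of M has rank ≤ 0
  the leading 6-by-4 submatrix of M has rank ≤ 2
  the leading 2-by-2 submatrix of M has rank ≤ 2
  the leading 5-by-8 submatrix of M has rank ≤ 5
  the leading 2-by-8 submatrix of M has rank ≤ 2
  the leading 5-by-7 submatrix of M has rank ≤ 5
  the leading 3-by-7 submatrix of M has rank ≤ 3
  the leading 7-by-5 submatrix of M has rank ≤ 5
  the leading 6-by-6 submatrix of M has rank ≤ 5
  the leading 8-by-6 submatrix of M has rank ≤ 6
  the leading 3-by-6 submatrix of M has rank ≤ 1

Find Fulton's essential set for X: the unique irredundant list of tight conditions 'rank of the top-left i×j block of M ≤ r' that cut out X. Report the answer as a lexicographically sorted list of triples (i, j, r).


Reconstructing r_w from the 29 given conditions:

  row 1: 0  0  0  0  0  0  0  1
  row 2: 0  0  1  1  1  1  1  2
  row 3: 0  0  1  1  1  1  2  3
  row 4: 1  1  2  2  2  2  3  4
  row 5: 1  1  2  2  2  3  4  5
  row 6: 1  1  2  2  3  4  5  6
  row 7: 1  2  3  3  4  5  6  7
  row 8: 1  2  3  4  5  6  7  8

reading off 1-entries of Δ²R: w = (8, 3, 7, 1, 6, 5, 2, 4).

|D(w)|=19, |Ess(w)|=6:

[(1, 7, 0), (3, 2, 0), (3, 6, 1), (5, 5, 2), (6, 2, 1), (6, 4, 2)]


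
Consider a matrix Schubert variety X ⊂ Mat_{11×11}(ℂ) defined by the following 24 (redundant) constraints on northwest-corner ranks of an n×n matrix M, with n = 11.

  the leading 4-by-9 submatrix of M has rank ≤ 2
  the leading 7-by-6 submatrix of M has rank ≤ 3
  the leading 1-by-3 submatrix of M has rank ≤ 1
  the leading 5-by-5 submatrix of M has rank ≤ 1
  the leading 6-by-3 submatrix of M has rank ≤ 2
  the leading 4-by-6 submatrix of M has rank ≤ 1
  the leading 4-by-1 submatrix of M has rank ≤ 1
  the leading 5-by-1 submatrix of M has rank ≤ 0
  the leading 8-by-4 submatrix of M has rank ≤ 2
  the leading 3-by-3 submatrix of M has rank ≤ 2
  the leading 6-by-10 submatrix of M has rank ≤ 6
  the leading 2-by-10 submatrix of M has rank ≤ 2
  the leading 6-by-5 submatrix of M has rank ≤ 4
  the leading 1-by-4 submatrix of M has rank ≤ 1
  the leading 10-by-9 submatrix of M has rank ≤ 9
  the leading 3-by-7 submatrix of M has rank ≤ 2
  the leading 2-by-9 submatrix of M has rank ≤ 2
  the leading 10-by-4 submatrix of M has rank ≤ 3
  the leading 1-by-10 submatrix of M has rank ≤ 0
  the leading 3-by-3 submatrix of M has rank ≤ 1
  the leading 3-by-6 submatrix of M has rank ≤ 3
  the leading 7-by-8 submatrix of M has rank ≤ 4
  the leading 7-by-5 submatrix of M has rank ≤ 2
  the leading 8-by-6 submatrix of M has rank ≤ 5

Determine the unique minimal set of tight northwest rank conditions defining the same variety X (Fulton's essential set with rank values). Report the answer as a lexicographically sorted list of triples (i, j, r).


Propagating the 24 rank bounds to every northwest block:

  R[1]: 0  0  0  0  0  0  0  0  0  0  1
  R[2]: 0  1  1  1  1  1  1  1  1  1  2
  R[3]: 0  1  1  1  1  1  2  2  2  2  3
  R[4]: 0  1  1  1  1  1  2  2  2  3  4
  R[5]: 0  1  1  1  1  2  3  3  3  4  5
  R[6]: 1  2  2  2  2  3  4  4  4  5  6
  R[7]: 1  2  2  2  2  3  4  4  5  6  7
  R[8]: 1  2  2  2  3  4  5  5  6  7  8
  R[9]: 1  2  3  3  4  5  6  6  7  8  9
  R[10]: 1  2  3  3  4  5  6  7  8  9  10
  R[11]: 1  2  3  4  5  6  7  8  9  10  11

the unique w with this rank table is (11, 2, 7, 10, 6, 1, 9, 5, 3, 8, 4).

D(w) has 34 cells with 9 SE-corners; essential set:

[(1, 10, 0), (4, 6, 1), (4, 9, 2), (5, 1, 0), (5, 5, 1), (7, 5, 2), (7, 8, 4), (8, 4, 2), (10, 4, 3)]


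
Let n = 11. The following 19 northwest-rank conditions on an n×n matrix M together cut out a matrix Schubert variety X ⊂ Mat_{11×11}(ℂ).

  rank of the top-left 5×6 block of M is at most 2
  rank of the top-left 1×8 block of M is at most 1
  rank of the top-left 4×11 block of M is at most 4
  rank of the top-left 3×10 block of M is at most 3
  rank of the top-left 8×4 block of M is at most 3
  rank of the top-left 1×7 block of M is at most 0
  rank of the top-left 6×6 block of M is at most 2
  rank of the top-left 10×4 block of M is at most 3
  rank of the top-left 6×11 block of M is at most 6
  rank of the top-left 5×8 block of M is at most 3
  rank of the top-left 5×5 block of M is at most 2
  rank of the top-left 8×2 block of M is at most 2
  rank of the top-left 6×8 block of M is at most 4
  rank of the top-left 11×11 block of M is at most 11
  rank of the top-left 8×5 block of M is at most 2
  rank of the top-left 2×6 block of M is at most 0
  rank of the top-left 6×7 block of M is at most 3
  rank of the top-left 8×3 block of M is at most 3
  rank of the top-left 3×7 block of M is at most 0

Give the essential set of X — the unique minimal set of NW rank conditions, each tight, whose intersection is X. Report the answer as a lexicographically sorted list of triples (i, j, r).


Computing R[i][j] = min implied NW-rank bound (n=11, 19 conditions):

  0  0  0  0  0  0  0  1  1  1  1
  0  0  0  0  0  0  0  1  2  2  2
  0  0  0  0  0  0  0  1  2  3  3
  1  1  1  1  1  1  1  2  3  4  4
  1  2  2  2  2  2  2  3  4  5  5
  1  2  2  2  2  2  3  4  5  6  6
  1  2  2  2  2  3  4  5  6  7  7
  1  2  2  2  2  3  4  5  6  7  8
  1  2  3  3  3  4  5  6  7  8  9
  1  2  3  3  4  5  6  7  8  9  10
  1  2  3  4  5  6  7  8  9  10  11

so w = (8, 9, 10, 1, 2, 7, 6, 11, 3, 5, 4).

4 SE-corners of the 32-cell Rothe diagram give Ess(w):

[(3, 7, 0), (6, 6, 2), (8, 5, 2), (10, 4, 3)]


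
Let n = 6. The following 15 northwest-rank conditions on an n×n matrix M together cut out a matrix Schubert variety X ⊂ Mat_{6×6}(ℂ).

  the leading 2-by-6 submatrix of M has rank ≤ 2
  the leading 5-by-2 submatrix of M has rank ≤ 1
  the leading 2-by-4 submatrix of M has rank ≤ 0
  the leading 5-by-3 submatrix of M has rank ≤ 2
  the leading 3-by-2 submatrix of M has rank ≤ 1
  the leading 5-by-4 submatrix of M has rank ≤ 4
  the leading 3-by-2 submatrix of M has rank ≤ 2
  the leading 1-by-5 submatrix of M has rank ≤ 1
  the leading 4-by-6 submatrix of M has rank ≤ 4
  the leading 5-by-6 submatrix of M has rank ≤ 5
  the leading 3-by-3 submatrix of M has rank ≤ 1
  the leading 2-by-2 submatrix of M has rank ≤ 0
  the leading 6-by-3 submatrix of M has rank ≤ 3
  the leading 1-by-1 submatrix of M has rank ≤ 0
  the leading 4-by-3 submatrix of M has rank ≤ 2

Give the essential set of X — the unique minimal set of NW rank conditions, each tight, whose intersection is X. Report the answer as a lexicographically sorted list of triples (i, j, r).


Rank table r_w(6×6) implied by the 15 constraints:

  R[1]: 0, 0, 0, 0, 1, 1
  R[2]: 0, 0, 0, 0, 1, 2
  R[3]: 1, 1, 1, 1, 2, 3
  R[4]: 1, 1, 2, 2, 3, 4
  R[5]: 1, 1, 2, 3, 4, 5
  R[6]: 1, 2, 3, 4, 5, 6

the unique w with this rank table is (5, 6, 1, 3, 4, 2).

ℓ(w)=10; the 2 essential cells (i,j,r):

[(2, 4, 0), (5, 2, 1)]


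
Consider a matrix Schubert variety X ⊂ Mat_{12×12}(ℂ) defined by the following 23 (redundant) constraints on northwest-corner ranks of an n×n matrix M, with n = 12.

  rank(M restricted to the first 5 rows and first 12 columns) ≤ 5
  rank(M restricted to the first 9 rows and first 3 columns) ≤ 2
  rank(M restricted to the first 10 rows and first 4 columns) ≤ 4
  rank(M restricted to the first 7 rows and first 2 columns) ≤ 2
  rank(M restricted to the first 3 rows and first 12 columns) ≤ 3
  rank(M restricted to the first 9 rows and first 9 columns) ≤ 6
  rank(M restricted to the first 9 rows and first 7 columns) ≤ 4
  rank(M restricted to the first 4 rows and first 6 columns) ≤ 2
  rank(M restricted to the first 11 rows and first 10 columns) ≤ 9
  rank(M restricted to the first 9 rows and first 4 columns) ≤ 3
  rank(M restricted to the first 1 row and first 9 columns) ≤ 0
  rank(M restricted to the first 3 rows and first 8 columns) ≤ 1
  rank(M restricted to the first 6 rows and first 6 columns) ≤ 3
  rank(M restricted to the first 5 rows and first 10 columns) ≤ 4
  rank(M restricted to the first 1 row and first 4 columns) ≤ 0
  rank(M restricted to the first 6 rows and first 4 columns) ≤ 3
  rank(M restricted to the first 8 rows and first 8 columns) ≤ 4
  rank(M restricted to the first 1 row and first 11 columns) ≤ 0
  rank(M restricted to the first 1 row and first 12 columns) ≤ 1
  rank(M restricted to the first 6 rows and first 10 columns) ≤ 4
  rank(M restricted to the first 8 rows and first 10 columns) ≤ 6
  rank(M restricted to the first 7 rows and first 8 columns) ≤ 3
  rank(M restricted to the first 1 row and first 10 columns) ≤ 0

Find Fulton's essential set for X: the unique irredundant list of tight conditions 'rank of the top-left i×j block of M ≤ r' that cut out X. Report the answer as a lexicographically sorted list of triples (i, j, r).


Propagating the 23 rank bounds to every northwest block:

  0  0  0  0  0  0  0  0  0  0  0  1
  1  1  1  1  1  1  1  1  1  1  1  2
  1  1  1  1  1  1  1  1  2  2  2  3
  1  2  2  2  2  2  2  2  3  3  3  4
  1  2  2  3  3  3  3  3  4  4  4  5
  1  2  2  3  3  3  3  3  4  4  5  6
  1  2  2  3  3  3  3  3  4  5  6  7
  1  2  2  3  4  4  4  4  5  6  7  8
  1  2  2  3  4  4  4  5  6  7  8  9
  1  2  3  4  5  5  5  6  7  8  9  10
  1  2  3  4  5  6  6  7  8  9  10  11
  1  2  3  4  5  6  7  8  9  10  11  12

giving w = (12, 1, 9, 2, 4, 11, 10, 5, 8, 3, 6, 7) via Δ²R.

6 SE-corners of the 34-cell Rothe diagram give Ess(w):

[(1, 11, 0), (3, 8, 1), (6, 10, 4), (7, 8, 3), (9, 3, 2), (9, 7, 4)]


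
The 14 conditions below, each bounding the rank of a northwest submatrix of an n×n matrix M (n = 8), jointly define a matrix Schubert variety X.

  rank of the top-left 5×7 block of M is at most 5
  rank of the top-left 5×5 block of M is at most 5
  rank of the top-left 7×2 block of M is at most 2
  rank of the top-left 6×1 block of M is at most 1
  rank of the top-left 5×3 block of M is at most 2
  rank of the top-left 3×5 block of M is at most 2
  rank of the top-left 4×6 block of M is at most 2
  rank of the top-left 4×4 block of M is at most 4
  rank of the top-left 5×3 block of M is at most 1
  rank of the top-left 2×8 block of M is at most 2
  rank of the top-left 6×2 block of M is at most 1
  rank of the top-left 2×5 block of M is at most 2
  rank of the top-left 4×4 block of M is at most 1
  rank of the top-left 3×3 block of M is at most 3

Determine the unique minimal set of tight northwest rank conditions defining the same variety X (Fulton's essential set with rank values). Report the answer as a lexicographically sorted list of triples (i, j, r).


Rank table r_w(8×8) implied by the 14 constraints:

  row 1: 1 | 1 | 1 | 1 | 1 | 1 | 1 | 1
  row 2: 1 | 1 | 1 | 1 | 2 | 2 | 2 | 2
  row 3: 1 | 1 | 1 | 1 | 2 | 2 | 3 | 3
  row 4: 1 | 1 | 1 | 1 | 2 | 2 | 3 | 4
  row 5: 1 | 1 | 1 | 2 | 3 | 3 | 4 | 5
  row 6: 1 | 1 | 2 | 3 | 4 | 4 | 5 | 6
  row 7: 1 | 2 | 3 | 4 | 5 | 5 | 6 | 7
  row 8: 1 | 2 | 3 | 4 | 5 | 6 | 7 | 8

the unique w with this rank table is (1, 5, 7, 8, 4, 3, 2, 6).

4 SE-corners of the 14-cell Rothe diagram give Ess(w):

[(4, 4, 1), (4, 6, 2), (5, 3, 1), (6, 2, 1)]


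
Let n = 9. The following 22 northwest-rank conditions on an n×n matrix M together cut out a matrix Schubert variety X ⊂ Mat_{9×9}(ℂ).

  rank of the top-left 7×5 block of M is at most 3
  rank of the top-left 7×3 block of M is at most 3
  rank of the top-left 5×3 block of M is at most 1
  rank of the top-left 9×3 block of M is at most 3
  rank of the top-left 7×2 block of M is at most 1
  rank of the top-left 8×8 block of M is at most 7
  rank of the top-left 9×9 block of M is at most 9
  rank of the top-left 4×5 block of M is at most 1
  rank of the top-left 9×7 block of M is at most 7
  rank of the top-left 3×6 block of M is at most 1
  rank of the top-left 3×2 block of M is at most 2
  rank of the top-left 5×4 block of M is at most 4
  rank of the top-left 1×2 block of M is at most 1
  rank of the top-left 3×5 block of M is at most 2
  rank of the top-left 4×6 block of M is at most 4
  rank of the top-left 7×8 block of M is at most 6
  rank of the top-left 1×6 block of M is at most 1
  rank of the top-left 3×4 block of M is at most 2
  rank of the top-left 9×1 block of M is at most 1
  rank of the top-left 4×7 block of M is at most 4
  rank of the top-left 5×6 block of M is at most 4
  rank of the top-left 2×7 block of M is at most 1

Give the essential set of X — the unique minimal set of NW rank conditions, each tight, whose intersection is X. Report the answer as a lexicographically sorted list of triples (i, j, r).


Propagating the 22 rank bounds to every northwest block:

  R[1]: 1, 1, 1, 1, 1, 1, 1, 1, 1
  R[2]: 1, 1, 1, 1, 1, 1, 1, 2, 2
  R[3]: 1, 1, 1, 1, 1, 1, 2, 3, 3
  R[4]: 1, 1, 1, 1, 1, 2, 3, 4, 4
  R[5]: 1, 1, 1, 2, 2, 3, 4, 5, 5
  R[6]: 1, 1, 2, 3, 3, 4, 5, 6, 6
  R[7]: 1, 1, 2, 3, 3, 4, 5, 6, 7
  R[8]: 1, 2, 3, 4, 4, 5, 6, 7, 8
  R[9]: 1, 2, 3, 4, 5, 6, 7, 8, 9

reading off 1-entries of Δ²R: w = (1, 8, 7, 6, 4, 3, 9, 2, 5).

D(w) has 20 cells with 6 SE-corners; essential set:

[(2, 7, 1), (3, 6, 1), (4, 5, 1), (5, 3, 1), (7, 2, 1), (7, 5, 3)]


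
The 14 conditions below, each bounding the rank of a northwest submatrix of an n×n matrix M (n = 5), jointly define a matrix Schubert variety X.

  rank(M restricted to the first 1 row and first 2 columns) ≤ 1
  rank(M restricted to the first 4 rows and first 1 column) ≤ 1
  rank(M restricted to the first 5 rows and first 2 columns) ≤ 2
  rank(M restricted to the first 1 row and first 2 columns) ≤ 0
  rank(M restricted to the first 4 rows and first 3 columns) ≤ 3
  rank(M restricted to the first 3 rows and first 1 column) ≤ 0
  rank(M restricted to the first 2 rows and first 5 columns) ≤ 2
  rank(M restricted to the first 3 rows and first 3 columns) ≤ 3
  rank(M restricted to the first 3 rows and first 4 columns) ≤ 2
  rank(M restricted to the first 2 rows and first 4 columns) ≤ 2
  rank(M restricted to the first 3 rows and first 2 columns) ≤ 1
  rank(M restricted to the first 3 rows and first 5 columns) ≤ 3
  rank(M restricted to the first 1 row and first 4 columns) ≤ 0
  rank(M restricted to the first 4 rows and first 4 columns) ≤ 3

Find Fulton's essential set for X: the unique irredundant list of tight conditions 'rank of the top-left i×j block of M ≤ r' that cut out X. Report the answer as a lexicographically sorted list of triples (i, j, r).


The tightest implied rank at each (i,j), from the 14 conditions:

  row 1: 0 0 0 0 1
  row 2: 0 1 1 1 2
  row 3: 0 1 2 2 3
  row 4: 1 2 3 3 4
  row 5: 1 2 3 4 5

second differences of R give the permutation w = (5, 2, 3, 1, 4).

D(w) has 6 cells with 2 SE-corners; essential set:

[(1, 4, 0), (3, 1, 0)]


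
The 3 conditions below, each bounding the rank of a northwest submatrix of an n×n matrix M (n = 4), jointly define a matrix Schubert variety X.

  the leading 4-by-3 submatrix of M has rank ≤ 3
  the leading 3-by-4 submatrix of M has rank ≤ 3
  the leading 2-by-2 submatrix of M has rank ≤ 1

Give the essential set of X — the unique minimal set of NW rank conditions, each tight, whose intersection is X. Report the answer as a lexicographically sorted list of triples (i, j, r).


Recovering R(i,j) via the rank-extension bound from the 3 conditions:

  row 1: 1  1  1  1
  row 2: 1  1  2  2
  row 3: 1  2  3  3
  row 4: 1  2  3  4

reading off 1-entries of Δ²R: w = (1, 3, 2, 4).

Rothe diagram D(w) (1 cell), 1 SE-corner (essential condition):

[(2, 2, 1)]


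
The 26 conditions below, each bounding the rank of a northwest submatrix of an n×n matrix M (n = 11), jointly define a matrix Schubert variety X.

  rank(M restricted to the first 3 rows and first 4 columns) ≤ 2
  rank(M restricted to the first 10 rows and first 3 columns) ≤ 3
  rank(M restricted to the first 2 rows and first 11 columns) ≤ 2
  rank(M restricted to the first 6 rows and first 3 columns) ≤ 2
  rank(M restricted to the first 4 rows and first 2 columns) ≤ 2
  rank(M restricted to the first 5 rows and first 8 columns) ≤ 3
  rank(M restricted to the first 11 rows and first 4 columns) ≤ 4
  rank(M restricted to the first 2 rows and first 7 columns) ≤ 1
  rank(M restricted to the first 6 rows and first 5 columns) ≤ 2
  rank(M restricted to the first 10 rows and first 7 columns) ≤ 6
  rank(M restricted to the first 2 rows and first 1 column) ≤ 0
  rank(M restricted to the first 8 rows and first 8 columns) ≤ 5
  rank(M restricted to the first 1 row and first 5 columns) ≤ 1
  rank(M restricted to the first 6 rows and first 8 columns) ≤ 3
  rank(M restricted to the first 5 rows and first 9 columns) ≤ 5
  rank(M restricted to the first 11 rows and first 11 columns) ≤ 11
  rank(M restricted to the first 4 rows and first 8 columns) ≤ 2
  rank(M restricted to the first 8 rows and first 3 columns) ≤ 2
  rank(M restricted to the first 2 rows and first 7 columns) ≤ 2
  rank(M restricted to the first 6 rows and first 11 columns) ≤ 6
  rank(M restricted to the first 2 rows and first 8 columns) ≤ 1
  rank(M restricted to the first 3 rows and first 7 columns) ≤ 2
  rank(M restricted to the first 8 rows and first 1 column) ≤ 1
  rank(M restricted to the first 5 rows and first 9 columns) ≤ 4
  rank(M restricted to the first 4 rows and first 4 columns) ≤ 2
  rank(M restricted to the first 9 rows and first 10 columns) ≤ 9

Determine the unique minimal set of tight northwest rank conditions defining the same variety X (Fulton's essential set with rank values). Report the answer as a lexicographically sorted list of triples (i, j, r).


The tightest implied rank at each (i,j), from the 26 conditions:

  0 1 1 1 1 1 1 1 1 1 1
  0 1 1 1 1 1 1 1 2 2 2
  1 2 2 2 2 2 2 2 3 3 3
  1 2 2 2 2 2 2 2 3 4 4
  1 2 2 2 2 3 3 3 4 5 5
  1 2 2 2 2 3 3 3 4 5 6
  1 2 2 3 3 4 4 4 5 6 7
  1 2 2 3 4 5 5 5 6 7 8
  1 2 3 4 5 6 6 6 7 8 9
  1 2 3 4 5 6 6 7 8 9 10
  1 2 3 4 5 6 7 8 9 10 11

second differences of R give the permutation w = (2, 9, 1, 10, 6, 11, 4, 5, 3, 8, 7).

|D(w)|=25, |Ess(w)|=7:

[(2, 1, 0), (2, 8, 1), (4, 8, 2), (6, 5, 2), (6, 8, 3), (8, 3, 2), (10, 7, 6)]


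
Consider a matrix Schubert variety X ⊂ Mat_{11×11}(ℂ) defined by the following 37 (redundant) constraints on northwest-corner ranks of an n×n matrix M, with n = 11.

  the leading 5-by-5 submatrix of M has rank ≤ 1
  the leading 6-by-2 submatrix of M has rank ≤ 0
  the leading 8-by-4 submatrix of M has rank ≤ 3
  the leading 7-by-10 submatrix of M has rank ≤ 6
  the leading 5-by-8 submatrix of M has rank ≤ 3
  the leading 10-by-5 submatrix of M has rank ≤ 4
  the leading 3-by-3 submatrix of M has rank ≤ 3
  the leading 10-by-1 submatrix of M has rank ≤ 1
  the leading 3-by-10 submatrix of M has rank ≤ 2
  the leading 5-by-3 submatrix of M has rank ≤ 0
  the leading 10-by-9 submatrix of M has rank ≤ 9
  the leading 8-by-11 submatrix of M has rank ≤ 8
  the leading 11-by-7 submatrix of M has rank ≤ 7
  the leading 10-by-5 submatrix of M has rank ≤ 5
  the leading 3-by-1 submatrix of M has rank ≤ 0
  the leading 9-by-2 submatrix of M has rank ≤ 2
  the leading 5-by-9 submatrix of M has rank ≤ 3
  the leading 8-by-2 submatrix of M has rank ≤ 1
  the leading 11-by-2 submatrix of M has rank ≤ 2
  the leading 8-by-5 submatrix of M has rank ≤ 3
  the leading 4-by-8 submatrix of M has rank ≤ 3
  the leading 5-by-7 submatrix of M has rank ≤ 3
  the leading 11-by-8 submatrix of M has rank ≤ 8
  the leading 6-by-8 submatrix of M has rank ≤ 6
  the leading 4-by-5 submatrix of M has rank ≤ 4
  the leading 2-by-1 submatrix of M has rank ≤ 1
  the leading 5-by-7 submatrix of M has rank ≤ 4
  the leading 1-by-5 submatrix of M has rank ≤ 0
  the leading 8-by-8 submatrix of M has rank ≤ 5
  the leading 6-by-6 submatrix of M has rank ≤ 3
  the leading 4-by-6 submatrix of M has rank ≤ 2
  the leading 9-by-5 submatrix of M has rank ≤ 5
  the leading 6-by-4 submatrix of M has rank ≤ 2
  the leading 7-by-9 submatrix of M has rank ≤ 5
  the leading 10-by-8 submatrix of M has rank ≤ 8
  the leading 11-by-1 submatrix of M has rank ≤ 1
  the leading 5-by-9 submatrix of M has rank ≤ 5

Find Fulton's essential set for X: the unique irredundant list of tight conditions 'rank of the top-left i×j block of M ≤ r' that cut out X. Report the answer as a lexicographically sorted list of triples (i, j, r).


Computing R[i][j] = min implied NW-rank bound (n=11, 37 conditions):

  i=1: 0  0  0  0  0  1  1  1  1  1  1
  i=2: 0  0  0  1  1  2  2  2  2  2  2
  i=3: 0  0  0  1  1  2  2  2  2  2  3
  i=4: 0  0  0  1  1  2  3  3  3  3  4
  i=5: 0  0  0  1  1  2  3  3  3  4  5
  i=6: 0  0  1  2  2  3  4  4  4  5  6
  i=7: 1  1  2  3  3  4  5  5  5  6  7
  i=8: 1  1  2  3  3  4  5  5  6  7  8
  i=9: 1  2  3  4  4  5  6  6  7  8  9
  i=10: 1  2  3  4  4  5  6  7  8  9  10
  i=11: 1  2  3  4  5  6  7  8  9  10  11

giving w = (6, 4, 11, 7, 10, 3, 1, 9, 2, 8, 5) via Δ²R.

10 SE-corners of the 32-cell Rothe diagram give Ess(w):

[(1, 5, 0), (3, 10, 2), (5, 3, 0), (5, 5, 1), (5, 9, 3), (6, 2, 0), (8, 2, 1), (8, 5, 3), (8, 8, 5), (10, 5, 4)]


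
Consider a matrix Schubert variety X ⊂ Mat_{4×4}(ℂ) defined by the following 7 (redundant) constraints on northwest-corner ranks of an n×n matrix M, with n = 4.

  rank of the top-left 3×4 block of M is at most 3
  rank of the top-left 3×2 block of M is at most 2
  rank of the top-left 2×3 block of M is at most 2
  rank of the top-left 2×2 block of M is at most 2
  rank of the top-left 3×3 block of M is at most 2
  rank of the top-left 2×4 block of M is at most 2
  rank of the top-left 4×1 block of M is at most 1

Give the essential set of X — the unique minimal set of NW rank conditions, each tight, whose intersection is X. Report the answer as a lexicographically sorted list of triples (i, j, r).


The tightest implied rank at each (i,j), from the 7 conditions:

  R[1]: 1, 1, 1, 1
  R[2]: 1, 2, 2, 2
  R[3]: 1, 2, 2, 3
  R[4]: 1, 2, 3, 4

reading off 1-entries of Δ²R: w = (1, 2, 4, 3).

Rothe diagram D(w) (1 cell), 1 SE-corner (essential condition):

[(3, 3, 2)]


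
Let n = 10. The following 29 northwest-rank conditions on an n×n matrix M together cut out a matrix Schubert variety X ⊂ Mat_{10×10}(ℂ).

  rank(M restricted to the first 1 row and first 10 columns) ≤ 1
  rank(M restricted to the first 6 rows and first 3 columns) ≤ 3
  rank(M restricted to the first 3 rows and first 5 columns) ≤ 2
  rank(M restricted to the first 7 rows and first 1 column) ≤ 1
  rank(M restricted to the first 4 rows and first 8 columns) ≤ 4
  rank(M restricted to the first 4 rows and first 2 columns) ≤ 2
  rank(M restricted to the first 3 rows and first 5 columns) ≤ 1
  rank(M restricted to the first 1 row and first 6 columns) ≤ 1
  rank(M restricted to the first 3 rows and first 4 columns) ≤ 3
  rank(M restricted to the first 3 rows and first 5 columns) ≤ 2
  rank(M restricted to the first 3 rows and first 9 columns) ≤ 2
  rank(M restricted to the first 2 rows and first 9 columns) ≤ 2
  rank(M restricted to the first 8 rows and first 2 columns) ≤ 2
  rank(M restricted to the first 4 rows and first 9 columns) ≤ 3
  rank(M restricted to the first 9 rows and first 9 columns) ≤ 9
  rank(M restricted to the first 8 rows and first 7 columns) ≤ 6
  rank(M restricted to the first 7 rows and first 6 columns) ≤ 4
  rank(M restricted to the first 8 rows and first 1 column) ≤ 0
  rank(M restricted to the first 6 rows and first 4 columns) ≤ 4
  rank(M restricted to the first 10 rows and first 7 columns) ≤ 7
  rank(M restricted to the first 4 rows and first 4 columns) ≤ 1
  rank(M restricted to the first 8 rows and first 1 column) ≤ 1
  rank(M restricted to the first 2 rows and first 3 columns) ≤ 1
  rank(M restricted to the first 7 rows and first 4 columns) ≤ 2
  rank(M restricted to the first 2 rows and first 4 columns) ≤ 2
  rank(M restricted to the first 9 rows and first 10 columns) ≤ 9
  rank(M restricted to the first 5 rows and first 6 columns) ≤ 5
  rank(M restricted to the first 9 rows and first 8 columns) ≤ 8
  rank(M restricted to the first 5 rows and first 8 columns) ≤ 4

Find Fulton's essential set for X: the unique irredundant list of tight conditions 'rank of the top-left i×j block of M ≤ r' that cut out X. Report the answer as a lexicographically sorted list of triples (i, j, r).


Computing R[i][j] = min implied NW-rank bound (n=10, 29 conditions):

  R[1]: 0 1 1 1 1 1 1 1 1 1
  R[2]: 0 1 1 1 1 2 2 2 2 2
  R[3]: 0 1 1 1 1 2 2 2 2 3
  R[4]: 0 1 1 1 2 3 3 3 3 4
  R[5]: 0 1 2 2 3 4 4 4 4 5
  R[6]: 0 1 2 2 3 4 5 5 5 6
  R[7]: 0 1 2 2 3 4 5 6 6 7
  R[8]: 0 1 2 3 4 5 6 7 7 8
  R[9]: 1 2 3 4 5 6 7 8 8 9
  R[10]: 1 2 3 4 5 6 7 8 9 10

giving w = (2, 6, 10, 5, 3, 7, 8, 4, 1, 9) via Δ²R.

Fulton essential set (5 of the 21 Rothe cells):

[(3, 5, 1), (3, 9, 2), (4, 4, 1), (7, 4, 2), (8, 1, 0)]


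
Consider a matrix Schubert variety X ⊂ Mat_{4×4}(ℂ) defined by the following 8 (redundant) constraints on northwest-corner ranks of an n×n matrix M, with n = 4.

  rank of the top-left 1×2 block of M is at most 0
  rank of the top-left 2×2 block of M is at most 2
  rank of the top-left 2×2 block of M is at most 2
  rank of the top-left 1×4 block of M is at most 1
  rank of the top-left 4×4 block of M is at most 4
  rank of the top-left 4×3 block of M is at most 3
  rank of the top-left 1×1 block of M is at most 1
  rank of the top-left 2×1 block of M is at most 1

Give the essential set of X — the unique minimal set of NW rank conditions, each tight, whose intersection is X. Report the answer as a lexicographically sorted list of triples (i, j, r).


Propagating the 8 rank bounds to every northwest block:

  R[1]: 0 | 0 | 1 | 1
  R[2]: 1 | 1 | 2 | 2
  R[3]: 1 | 2 | 3 | 3
  R[4]: 1 | 2 | 3 | 4

the unique w with this rank table is (3, 1, 2, 4).

1 SE-corner of the 2-cell Rothe diagram gives Ess(w):

[(1, 2, 0)]


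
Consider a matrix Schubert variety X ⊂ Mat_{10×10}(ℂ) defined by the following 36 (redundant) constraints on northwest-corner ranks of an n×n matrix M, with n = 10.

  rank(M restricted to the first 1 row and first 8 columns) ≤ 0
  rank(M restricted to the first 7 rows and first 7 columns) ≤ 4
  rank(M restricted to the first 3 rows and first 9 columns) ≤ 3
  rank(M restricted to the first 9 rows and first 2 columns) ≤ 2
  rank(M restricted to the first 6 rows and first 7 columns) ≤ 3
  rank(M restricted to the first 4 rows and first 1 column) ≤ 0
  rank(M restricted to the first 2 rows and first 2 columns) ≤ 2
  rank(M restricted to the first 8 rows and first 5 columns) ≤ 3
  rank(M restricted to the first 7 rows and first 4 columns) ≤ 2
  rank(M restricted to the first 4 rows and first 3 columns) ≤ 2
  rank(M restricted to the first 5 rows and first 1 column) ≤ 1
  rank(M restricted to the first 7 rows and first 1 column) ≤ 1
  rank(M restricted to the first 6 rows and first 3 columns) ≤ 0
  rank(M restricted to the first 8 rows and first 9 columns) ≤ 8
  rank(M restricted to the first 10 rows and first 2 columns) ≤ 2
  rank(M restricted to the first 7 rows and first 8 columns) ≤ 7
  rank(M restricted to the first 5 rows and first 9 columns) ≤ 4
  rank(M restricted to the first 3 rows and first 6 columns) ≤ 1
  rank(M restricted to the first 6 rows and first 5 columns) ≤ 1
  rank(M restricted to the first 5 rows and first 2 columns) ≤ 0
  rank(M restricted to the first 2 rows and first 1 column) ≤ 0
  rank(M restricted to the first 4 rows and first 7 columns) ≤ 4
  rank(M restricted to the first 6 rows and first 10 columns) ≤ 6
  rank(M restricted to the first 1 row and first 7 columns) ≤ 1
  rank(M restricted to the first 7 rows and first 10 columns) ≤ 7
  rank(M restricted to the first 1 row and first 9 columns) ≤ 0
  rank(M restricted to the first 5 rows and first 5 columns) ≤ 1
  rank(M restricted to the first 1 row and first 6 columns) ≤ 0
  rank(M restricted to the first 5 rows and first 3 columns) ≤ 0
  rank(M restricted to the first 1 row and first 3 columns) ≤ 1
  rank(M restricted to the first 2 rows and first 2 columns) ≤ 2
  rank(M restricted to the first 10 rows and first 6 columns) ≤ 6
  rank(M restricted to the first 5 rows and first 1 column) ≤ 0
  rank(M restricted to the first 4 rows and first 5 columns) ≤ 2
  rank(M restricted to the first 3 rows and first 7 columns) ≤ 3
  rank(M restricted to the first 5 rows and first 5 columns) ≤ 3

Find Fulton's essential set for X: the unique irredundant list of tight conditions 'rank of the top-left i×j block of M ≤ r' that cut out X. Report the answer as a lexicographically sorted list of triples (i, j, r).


Rank table r_w(10×10) implied by the 36 constraints:

  R[1]: 0  0  0  0  0  0  0  0  0  1
  R[2]: 0  0  0  1  1  1  1  1  1  2
  R[3]: 0  0  0  1  1  1  2  2  2  3
  R[4]: 0  0  0  1  1  2  3  3  3  4
  R[5]: 0  0  0  1  1  2  3  4  4  5
  R[6]: 0  0  0  1  1  2  3  4  5  6
  R[7]: 1  1  1  2  2  3  4  5  6  7
  R[8]: 1  2  2  3  3  4  5  6  7  8
  R[9]: 1  2  3  4  4  5  6  7  8  9
  R[10]: 1  2  3  4  5  6  7  8  9  10

second differences of R give the permutation w = (10, 4, 7, 6, 8, 9, 1, 2, 3, 5).

ℓ(w)=29; the 4 essential cells (i,j,r):

[(1, 9, 0), (3, 6, 1), (6, 3, 0), (6, 5, 1)]


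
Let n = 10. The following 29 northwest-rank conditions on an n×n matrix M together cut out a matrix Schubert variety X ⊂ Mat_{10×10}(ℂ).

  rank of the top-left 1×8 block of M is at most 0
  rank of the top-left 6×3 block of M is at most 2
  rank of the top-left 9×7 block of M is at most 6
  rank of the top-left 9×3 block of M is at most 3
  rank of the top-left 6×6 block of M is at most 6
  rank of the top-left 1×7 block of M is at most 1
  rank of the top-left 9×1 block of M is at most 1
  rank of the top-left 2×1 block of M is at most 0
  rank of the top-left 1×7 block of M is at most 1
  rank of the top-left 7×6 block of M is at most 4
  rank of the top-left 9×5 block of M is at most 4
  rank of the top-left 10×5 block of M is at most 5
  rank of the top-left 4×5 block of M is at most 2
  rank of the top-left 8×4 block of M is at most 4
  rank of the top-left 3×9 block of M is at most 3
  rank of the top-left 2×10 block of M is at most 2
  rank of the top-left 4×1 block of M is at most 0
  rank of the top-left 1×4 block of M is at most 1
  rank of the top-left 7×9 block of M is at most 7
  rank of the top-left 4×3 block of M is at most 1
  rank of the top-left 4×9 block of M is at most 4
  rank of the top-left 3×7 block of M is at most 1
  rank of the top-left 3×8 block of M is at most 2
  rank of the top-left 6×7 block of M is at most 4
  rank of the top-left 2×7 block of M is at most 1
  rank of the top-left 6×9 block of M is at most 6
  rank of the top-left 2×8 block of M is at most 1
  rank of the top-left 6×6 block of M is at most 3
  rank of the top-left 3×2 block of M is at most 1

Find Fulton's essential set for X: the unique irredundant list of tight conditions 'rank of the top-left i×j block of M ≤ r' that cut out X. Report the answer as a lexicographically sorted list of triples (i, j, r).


The tightest implied rank at each (i,j), from the 29 conditions:

  row 1: 0  0  0  0  0  0  0  0  1  1
  row 2: 0  1  1  1  1  1  1  1  2  2
  row 3: 0  1  1  1  1  1  1  2  3  3
  row 4: 0  1  1  2  2  2  2  3  4  4
  row 5: 1  2  2  3  3  3  3  4  5  5
  row 6: 1  2  2  3  3  3  4  5  6  6
  row 7: 1  2  3  4  4  4  5  6  7  7
  row 8: 1  2  3  4  4  5  6  7  8  8
  row 9: 1  2  3  4  4  5  6  7  8  9
  row 10: 1  2  3  4  5  6  7  8  9  10

giving w = (9, 2, 8, 4, 1, 7, 3, 6, 10, 5) via Δ²R.

|D(w)|=22, |Ess(w)|=7:

[(1, 8, 0), (3, 7, 1), (4, 1, 0), (4, 3, 1), (6, 3, 2), (6, 6, 3), (9, 5, 4)]
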